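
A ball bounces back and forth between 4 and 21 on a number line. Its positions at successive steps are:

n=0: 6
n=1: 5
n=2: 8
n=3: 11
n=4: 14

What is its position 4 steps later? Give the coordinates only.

The value travels 3 per step and bounces off the walls at 4 and 21.
  step 5: 14 → 17
  step 6: 17 → 20
  step 7: 20 → 19
  step 8: 19 → 16

16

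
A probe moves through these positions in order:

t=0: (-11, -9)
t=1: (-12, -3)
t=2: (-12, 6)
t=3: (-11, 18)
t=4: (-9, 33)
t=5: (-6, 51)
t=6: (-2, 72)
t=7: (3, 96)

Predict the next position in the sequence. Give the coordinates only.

First differences are (-1, +6), (+0, +9), (+1, +12), (+2, +15), (+3, +18), (+4, +21), (+5, +24); their common second difference is (+1, +3) (constant acceleration).
step 8: (3, 96) + (+6, +27) → (9, 123)

(9, 123)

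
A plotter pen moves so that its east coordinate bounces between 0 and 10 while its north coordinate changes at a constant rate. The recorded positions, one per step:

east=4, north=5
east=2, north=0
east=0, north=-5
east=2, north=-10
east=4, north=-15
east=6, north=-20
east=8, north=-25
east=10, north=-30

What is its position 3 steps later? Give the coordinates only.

east=4, north=-45

The east coordinate travels 2 per step and bounces off the walls at 0 and 10.
  step 8: 10 → 8
  step 9: 8 → 6
  step 10: 6 → 4
The north coordinate changes by -5 each step: at step 10 it is -45.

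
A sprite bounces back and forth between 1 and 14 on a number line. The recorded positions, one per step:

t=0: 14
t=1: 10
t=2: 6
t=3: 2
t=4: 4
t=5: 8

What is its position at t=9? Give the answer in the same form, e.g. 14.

The value travels 4 per step and bounces off the walls at 1 and 14.
  step 6: 8 → 12
  step 7: 12 → 12
  step 8: 12 → 8
  step 9: 8 → 4

4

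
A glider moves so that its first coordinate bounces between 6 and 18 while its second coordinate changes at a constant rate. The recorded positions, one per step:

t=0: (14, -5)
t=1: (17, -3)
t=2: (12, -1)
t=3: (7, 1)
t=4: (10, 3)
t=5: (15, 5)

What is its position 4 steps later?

(11, 13)

The first coordinate travels 5 per step and bounces off the walls at 6 and 18.
  step 6: 15 → 16
  step 7: 16 → 11
  step 8: 11 → 6
  step 9: 6 → 11
The second coordinate changes by +2 each step: at step 9 it is 13.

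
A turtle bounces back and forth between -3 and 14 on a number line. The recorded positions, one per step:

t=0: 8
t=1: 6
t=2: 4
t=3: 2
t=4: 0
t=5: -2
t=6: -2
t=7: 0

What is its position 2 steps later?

4

The value reflects between -3 and 14, moving 2 per step.
  step 8: 0 → 2
  step 9: 2 → 4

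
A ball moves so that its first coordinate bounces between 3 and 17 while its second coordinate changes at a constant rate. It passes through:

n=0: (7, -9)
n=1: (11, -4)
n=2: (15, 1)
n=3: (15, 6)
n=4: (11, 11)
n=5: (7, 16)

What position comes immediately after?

(3, 21)

The first coordinate travels 4 per step and bounces off the walls at 3 and 17.
  step 6: 7 → 3
The second coordinate changes by +5 each step: at step 6 it is 21.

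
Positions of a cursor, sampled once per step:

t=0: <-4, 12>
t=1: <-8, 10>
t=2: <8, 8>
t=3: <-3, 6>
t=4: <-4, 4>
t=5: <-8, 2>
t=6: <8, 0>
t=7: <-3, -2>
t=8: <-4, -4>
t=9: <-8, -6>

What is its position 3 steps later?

First: cycles through -4, -8, 8, -3 every 4 steps. Step 12 lands at position 0 of the cycle → -4.
Second: linear, -2 per step → -12 at step 12.

<-4, -12>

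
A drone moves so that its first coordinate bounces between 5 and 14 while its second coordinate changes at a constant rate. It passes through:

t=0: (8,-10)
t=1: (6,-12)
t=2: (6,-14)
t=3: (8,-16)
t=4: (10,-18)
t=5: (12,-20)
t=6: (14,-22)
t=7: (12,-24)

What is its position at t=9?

The first coordinate reflects between 5 and 14, moving 2 per step.
  step 8: 12 → 10
  step 9: 10 → 8
The second coordinate changes by -2 each step: at step 9 it is -28.

(8,-28)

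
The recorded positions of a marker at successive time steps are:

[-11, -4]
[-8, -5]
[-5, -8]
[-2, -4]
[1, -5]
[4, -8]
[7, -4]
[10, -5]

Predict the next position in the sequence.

The first coordinate changes by +3 each step, so at step 8 it is -11 + 8·(3) = 13.
The second coordinate repeats the cycle [-4, -5, -8] with period 3; step 8 mod 3 = 2, giving -8.

[13, -8]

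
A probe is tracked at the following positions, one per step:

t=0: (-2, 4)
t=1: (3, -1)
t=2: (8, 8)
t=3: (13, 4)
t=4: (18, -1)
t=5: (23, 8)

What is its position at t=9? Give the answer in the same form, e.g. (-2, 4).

(43, 4)

First: linear, +5 per step → 43 at step 9.
Second: cycles through 4, -1, 8 every 3 steps. Step 9 lands at position 0 of the cycle → 4.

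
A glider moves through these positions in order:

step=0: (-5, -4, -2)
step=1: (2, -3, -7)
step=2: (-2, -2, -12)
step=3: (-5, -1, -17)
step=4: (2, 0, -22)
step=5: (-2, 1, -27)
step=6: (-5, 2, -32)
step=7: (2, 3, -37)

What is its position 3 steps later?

The first coordinate repeats the cycle [-5, 2, -2] with period 3; step 10 mod 3 = 1, giving 2.
The second coordinate changes by +1 each step, so at step 10 it is -4 + 10·(1) = 6.
The third coordinate changes by -5 each step, so at step 10 it is -2 + 10·(-5) = -52.

(2, 6, -52)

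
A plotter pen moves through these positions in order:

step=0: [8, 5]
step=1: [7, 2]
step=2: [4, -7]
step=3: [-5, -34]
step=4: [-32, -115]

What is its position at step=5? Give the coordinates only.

Consecutive displacements [-1, -3], [-3, -9], [-9, -27], [-27, -81] scale by a factor of 3 each step.
step 5: [-32, -115] + [-81, -243] → [-113, -358]

[-113, -358]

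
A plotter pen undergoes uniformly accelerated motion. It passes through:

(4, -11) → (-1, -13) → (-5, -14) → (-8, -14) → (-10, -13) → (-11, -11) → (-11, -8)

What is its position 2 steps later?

(-8, 1)

Taking differences between consecutive positions: (-5, -2), (-4, -1), (-3, +0), (-2, +1), (-1, +2), (+0, +3). These grow by (+1, +1) each step.
step 7: (-11, -8) + (+1, +4) → (-10, -4)
step 8: (-10, -4) + (+2, +5) → (-8, 1)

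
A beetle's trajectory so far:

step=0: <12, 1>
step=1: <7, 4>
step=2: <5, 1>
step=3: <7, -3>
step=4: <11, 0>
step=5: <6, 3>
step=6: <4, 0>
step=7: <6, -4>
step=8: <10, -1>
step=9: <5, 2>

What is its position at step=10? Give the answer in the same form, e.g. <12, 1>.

<3, -1>

Step-to-step displacements: <-5, +3>, <-2, -3>, <+2, -4>, <+4, +3>, <-5, +3>, <-2, -3>, <+2, -4>, <+4, +3>, <-5, +3> — a repeating cycle of length 4.
step 10: apply <-2, -3> → <3, -1>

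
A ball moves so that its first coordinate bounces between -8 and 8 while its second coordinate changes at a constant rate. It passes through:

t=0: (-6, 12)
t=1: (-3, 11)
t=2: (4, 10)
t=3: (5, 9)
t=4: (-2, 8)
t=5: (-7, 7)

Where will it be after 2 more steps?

The first coordinate travels 7 per step and bounces off the walls at -8 and 8.
  step 6: -7 → 0
  step 7: 0 → 7
The second coordinate changes by -1 each step: at step 7 it is 5.

(7, 5)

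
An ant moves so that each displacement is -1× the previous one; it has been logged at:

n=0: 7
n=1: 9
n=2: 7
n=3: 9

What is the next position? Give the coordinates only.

Step-to-step displacements: +2, -2, +2; each is -1× the previous.
step 4: 9 − 2 → 7

7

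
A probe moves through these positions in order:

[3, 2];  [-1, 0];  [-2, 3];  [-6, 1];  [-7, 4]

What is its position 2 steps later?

Differencing gives [-4, -2], [-1, +3], [-4, -2], [-1, +3]. This is the pattern [-4, -2], [-1, +3] repeated.
step 5: apply [-4, -2] → [-11, 2]
step 6: apply [-1, +3] → [-12, 5]

[-12, 5]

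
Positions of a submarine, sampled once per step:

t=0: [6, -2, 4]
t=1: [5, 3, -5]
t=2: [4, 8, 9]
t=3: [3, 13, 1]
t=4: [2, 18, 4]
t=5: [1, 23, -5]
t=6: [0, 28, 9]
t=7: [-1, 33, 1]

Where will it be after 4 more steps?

First: linear, -1 per step → -5 at step 11.
Second: linear, +5 per step → 53 at step 11.
Third: cycles through 4, -5, 9, 1 every 4 steps. Step 11 lands at position 3 of the cycle → 1.

[-5, 53, 1]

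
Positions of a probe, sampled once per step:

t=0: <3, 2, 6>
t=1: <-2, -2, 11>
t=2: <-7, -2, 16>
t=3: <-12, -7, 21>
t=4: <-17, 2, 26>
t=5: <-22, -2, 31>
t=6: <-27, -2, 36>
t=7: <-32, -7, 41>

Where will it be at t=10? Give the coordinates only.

<-47, -2, 56>

First: linear, -5 per step → -47 at step 10.
Second: cycles through 2, -2, -2, -7 every 4 steps. Step 10 lands at position 2 of the cycle → -2.
Third: linear, +5 per step → 56 at step 10.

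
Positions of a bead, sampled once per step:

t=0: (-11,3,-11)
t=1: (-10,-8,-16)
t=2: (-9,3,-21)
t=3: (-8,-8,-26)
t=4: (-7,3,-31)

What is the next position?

The first coordinate changes by +1 each step, so at step 5 it is -11 + 5·(1) = -6.
The second coordinate repeats the cycle [3, -8] with period 2; step 5 mod 2 = 1, giving -8.
The third coordinate changes by -5 each step, so at step 5 it is -11 + 5·(-5) = -36.

(-6,-8,-36)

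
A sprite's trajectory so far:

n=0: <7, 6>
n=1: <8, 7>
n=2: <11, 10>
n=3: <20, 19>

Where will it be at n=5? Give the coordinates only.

<128, 127>

The jumps are <+1, +1>, <+3, +3>, <+9, +9> — a geometric progression with ratio 3.
step 4: <20, 19> + <+27, +27> → <47, 46>
step 5: <47, 46> + <+81, +81> → <128, 127>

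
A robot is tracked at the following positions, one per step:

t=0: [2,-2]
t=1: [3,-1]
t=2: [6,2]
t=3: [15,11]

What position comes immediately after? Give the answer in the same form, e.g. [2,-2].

The jumps are [+1,+1], [+3,+3], [+9,+9] — a geometric progression with ratio 3.
step 4: [15,11] + [+27,+27] → [42,38]

[42,38]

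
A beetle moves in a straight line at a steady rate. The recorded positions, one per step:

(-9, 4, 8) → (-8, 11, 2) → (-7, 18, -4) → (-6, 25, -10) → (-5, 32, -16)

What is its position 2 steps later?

Each step adds (+1, +7, -6) to the position.
step 5: (-5, 32, -16) + (+1, +7, -6) → (-4, 39, -22)
step 6: (-4, 39, -22) + (+1, +7, -6) → (-3, 46, -28)

(-3, 46, -28)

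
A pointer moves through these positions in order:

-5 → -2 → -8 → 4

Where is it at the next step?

-20

The jumps are +3, -6, +12 — a geometric progression with ratio -2.
step 4: 4 − 24 → -20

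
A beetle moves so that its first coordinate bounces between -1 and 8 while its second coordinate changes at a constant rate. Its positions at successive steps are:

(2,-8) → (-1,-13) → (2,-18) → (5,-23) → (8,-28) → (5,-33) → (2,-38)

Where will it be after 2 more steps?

The first coordinate travels 3 per step and bounces off the walls at -1 and 8.
  step 7: 2 → -1
  step 8: -1 → 2
The second coordinate changes by -5 each step: at step 8 it is -48.

(2,-48)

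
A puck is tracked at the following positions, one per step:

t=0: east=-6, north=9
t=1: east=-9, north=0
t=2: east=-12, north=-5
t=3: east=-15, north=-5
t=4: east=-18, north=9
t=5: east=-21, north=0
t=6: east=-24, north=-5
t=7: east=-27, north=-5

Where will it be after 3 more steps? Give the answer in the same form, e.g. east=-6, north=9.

east=-36, north=-5

East: linear, -3 per step → -36 at step 10.
North: cycles through 9, 0, -5, -5 every 4 steps. Step 10 lands at position 2 of the cycle → -5.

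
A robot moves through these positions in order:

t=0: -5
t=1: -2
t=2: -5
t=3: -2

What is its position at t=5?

Consecutive displacements +3, -3, +3 scale by a factor of -1 each step.
step 4: -2 − 3 → -5
step 5: -5 + 3 → -2

-2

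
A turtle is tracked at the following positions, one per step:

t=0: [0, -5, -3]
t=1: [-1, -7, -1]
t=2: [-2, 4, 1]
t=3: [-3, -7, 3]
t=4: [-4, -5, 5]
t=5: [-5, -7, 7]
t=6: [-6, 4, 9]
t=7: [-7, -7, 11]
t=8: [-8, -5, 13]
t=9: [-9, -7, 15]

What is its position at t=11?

[-11, -7, 19]

First: linear, -1 per step → -11 at step 11.
Second: cycles through -5, -7, 4, -7 every 4 steps. Step 11 lands at position 3 of the cycle → -7.
Third: linear, +2 per step → 19 at step 11.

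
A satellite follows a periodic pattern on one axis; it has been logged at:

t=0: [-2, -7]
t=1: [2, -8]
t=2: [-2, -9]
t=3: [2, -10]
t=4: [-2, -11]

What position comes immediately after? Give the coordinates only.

First: cycles through -2, 2 every 2 steps. Step 5 lands at position 1 of the cycle → 2.
Second: linear, -1 per step → -12 at step 5.

[2, -12]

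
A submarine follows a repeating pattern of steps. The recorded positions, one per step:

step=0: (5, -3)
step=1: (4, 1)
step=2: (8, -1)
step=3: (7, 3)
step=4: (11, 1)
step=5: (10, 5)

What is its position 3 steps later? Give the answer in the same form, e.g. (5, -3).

(17, 5)

Step-to-step displacements: (-1, +4), (+4, -2), (-1, +4), (+4, -2), (-1, +4) — a repeating cycle of length 2.
step 6: apply (+4, -2) → (14, 3)
step 7: apply (-1, +4) → (13, 7)
step 8: apply (+4, -2) → (17, 5)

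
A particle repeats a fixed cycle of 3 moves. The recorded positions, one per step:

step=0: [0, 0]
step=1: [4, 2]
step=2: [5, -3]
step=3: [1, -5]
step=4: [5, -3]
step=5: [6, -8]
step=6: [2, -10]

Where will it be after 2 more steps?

The moves between consecutive positions are [+4, +2], [+1, -5], [-4, -2], [+4, +2], [+1, -5], [-4, -2]; they repeat the 3-cycle [[+4, +2], [+1, -5], [-4, -2]].
step 7: apply [+4, +2] → [6, -8]
step 8: apply [+1, -5] → [7, -13]

[7, -13]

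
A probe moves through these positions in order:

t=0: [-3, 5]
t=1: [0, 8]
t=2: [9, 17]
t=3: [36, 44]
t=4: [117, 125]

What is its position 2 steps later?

[1089, 1097]

Consecutive displacements [+3, +3], [+9, +9], [+27, +27], [+81, +81] scale by a factor of 3 each step.
step 5: [117, 125] + [+243, +243] → [360, 368]
step 6: [360, 368] + [+729, +729] → [1089, 1097]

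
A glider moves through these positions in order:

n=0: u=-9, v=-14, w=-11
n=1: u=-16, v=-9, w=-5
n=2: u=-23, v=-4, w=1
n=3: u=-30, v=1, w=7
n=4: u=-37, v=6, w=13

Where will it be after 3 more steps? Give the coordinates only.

The position changes by (-7,+5,+6) every step.
step 5: u=-37, v=6, w=13 + (-7,+5,+6) → u=-44, v=11, w=19
step 6: u=-44, v=11, w=19 + (-7,+5,+6) → u=-51, v=16, w=25
step 7: u=-51, v=16, w=25 + (-7,+5,+6) → u=-58, v=21, w=31

u=-58, v=21, w=31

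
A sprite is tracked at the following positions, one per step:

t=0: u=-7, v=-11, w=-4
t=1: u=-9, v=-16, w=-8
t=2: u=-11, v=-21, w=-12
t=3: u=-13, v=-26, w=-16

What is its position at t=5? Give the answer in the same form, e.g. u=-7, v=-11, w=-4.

u=-17, v=-36, w=-24

Constant displacement of (-2, -5, -4) per step.
step 4: u=-13, v=-26, w=-16 + (-2, -5, -4) → u=-15, v=-31, w=-20
step 5: u=-15, v=-31, w=-20 + (-2, -5, -4) → u=-17, v=-36, w=-24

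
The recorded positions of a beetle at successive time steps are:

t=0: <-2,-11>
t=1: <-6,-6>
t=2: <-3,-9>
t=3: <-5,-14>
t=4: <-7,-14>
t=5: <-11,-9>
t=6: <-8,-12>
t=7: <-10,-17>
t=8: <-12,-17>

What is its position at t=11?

<-15,-20>

The moves between consecutive positions are <-4,+5>, <+3,-3>, <-2,-5>, <-2,+0>, <-4,+5>, <+3,-3>, <-2,-5>, <-2,+0>; they repeat the 4-cycle [<-4,+5>, <+3,-3>, <-2,-5>, <-2,+0>].
step 9: apply <-4,+5> → <-16,-12>
step 10: apply <+3,-3> → <-13,-15>
step 11: apply <-2,-5> → <-15,-20>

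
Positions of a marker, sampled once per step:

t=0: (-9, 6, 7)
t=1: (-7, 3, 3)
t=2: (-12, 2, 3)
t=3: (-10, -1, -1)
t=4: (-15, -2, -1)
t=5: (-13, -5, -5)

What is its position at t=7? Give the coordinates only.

(-16, -9, -9)

Step-to-step displacements: (+2, -3, -4), (-5, -1, +0), (+2, -3, -4), (-5, -1, +0), (+2, -3, -4) — a repeating cycle of length 2.
step 6: apply (-5, -1, +0) → (-18, -6, -5)
step 7: apply (+2, -3, -4) → (-16, -9, -9)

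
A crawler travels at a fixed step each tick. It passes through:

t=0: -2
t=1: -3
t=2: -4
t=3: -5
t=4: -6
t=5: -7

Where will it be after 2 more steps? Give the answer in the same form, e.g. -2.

-9

Each step adds -1 to the position.
step 6: -7 − 1 → -8
step 7: -8 − 1 → -9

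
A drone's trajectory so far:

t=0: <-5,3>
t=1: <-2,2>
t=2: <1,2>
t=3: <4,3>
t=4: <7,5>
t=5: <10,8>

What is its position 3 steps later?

<19,23>

Successive displacements: <+3,-1>, <+3,+0>, <+3,+1>, <+3,+2>, <+3,+3> — each changes by <+0,+1>.
step 6: <10,8> + <+3,+4> → <13,12>
step 7: <13,12> + <+3,+5> → <16,17>
step 8: <16,17> + <+3,+6> → <19,23>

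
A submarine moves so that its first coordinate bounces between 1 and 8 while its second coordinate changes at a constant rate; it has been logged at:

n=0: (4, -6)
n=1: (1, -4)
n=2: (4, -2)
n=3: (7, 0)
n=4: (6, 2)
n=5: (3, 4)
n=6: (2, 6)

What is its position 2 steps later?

The first coordinate travels 3 per step and bounces off the walls at 1 and 8.
  step 7: 2 → 5
  step 8: 5 → 8
The second coordinate changes by +2 each step: at step 8 it is 10.

(8, 10)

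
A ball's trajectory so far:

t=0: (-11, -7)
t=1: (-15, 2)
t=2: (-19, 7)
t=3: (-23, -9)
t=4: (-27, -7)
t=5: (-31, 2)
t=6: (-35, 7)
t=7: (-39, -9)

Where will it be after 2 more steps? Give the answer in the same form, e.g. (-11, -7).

The first coordinate changes by -4 each step, so at step 9 it is -11 + 9·(-4) = -47.
The second coordinate repeats the cycle [-7, 2, 7, -9] with period 4; step 9 mod 4 = 1, giving 2.

(-47, 2)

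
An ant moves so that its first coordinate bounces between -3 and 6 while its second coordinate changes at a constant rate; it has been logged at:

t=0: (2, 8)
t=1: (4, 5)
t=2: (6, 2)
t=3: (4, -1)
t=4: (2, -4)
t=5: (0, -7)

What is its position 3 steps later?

The first coordinate travels 2 per step and bounces off the walls at -3 and 6.
  step 6: 0 → -2
  step 7: -2 → -2
  step 8: -2 → 0
The second coordinate changes by -3 each step: at step 8 it is -16.

(0, -16)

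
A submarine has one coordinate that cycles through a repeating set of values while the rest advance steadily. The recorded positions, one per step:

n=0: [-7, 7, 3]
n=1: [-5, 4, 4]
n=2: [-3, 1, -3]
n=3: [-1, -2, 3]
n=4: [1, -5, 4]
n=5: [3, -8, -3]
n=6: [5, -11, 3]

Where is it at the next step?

The first coordinate changes by +2 each step, so at step 7 it is -7 + 7·(2) = 7.
The second coordinate changes by -3 each step, so at step 7 it is 7 + 7·(-3) = -14.
The third coordinate repeats the cycle [3, 4, -3] with period 3; step 7 mod 3 = 1, giving 4.

[7, -14, 4]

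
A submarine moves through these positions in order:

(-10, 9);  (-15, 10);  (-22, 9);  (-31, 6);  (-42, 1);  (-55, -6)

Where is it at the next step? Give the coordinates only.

First differences are (-5, +1), (-7, -1), (-9, -3), (-11, -5), (-13, -7); their common second difference is (-2, -2) (constant acceleration).
step 6: (-55, -6) + (-15, -9) → (-70, -15)

(-70, -15)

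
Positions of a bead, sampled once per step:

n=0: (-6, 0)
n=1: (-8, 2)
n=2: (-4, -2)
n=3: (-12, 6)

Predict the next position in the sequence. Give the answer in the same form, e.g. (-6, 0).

Step-to-step displacements: (-2, +2), (+4, -4), (-8, +8); each is -2× the previous.
step 4: (-12, 6) + (+16, -16) → (4, -10)

(4, -10)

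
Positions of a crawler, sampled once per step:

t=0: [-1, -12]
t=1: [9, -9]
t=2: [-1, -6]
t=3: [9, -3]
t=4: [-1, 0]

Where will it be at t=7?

[9, 9]

First: cycles through -1, 9 every 2 steps. Step 7 lands at position 1 of the cycle → 9.
Second: linear, +3 per step → 9 at step 7.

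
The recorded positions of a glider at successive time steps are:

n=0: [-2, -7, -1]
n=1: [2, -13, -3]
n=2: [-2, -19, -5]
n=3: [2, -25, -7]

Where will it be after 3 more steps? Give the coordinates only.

[-2, -43, -13]

The first coordinate repeats the cycle [-2, 2] with period 2; step 6 mod 2 = 0, giving -2.
The second coordinate changes by -6 each step, so at step 6 it is -7 + 6·(-6) = -43.
The third coordinate changes by -2 each step, so at step 6 it is -1 + 6·(-2) = -13.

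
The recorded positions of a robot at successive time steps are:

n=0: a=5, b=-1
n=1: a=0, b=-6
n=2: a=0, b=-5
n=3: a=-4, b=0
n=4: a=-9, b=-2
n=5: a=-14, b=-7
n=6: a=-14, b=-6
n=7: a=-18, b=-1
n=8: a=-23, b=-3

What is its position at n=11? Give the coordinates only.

a=-32, b=-2

Differencing gives (-5, -5), (+0, +1), (-4, +5), (-5, -2), (-5, -5), (+0, +1), (-4, +5), (-5, -2). This is the pattern (-5, -5), (+0, +1), (-4, +5), (-5, -2) repeated.
step 9: apply (-5, -5) → a=-28, b=-8
step 10: apply (+0, +1) → a=-28, b=-7
step 11: apply (-4, +5) → a=-32, b=-2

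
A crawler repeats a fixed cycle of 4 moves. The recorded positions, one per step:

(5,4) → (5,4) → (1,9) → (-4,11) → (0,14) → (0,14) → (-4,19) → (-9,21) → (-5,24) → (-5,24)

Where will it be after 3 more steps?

(-10,34)

The moves between consecutive positions are (+0,+0), (-4,+5), (-5,+2), (+4,+3), (+0,+0), (-4,+5), (-5,+2), (+4,+3), (+0,+0); they repeat the 4-cycle [(+0,+0), (-4,+5), (-5,+2), (+4,+3)].
step 10: apply (-4,+5) → (-9,29)
step 11: apply (-5,+2) → (-14,31)
step 12: apply (+4,+3) → (-10,34)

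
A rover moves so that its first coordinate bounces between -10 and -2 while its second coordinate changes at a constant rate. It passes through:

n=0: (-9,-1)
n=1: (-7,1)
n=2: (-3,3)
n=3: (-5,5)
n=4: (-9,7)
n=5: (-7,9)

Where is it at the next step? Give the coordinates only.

The first coordinate reflects between -10 and -2, moving 4 per step.
  step 6: -7 → -3
The second coordinate changes by +2 each step: at step 6 it is 11.

(-3,11)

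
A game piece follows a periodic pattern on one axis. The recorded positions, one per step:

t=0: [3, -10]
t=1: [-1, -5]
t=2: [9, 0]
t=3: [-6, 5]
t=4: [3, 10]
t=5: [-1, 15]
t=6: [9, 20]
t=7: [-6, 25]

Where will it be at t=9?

First: cycles through 3, -1, 9, -6 every 4 steps. Step 9 lands at position 1 of the cycle → -1.
Second: linear, +5 per step → 35 at step 9.

[-1, 35]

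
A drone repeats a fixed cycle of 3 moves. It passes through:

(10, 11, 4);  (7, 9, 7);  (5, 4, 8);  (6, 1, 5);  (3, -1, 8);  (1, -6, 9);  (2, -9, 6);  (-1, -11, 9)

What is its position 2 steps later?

(-2, -19, 7)

Differencing gives (-3, -2, +3), (-2, -5, +1), (+1, -3, -3), (-3, -2, +3), (-2, -5, +1), (+1, -3, -3), (-3, -2, +3). This is the pattern (-3, -2, +3), (-2, -5, +1), (+1, -3, -3) repeated.
step 8: apply (-2, -5, +1) → (-3, -16, 10)
step 9: apply (+1, -3, -3) → (-2, -19, 7)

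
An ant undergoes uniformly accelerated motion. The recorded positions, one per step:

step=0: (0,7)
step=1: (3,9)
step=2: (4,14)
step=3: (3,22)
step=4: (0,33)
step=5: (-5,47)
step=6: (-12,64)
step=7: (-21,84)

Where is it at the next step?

(-32,107)

Taking differences between consecutive positions: (+3,+2), (+1,+5), (-1,+8), (-3,+11), (-5,+14), (-7,+17), (-9,+20). These grow by (-2,+3) each step.
step 8: (-21,84) + (-11,+23) → (-32,107)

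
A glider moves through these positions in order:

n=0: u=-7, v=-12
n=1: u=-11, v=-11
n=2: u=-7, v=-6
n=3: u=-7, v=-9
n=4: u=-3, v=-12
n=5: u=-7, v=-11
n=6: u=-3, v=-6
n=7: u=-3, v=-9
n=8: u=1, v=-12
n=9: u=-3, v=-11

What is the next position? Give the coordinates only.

Step-to-step displacements: (-4,+1), (+4,+5), (+0,-3), (+4,-3), (-4,+1), (+4,+5), (+0,-3), (+4,-3), (-4,+1) — a repeating cycle of length 4.
step 10: apply (+4,+5) → u=1, v=-6

u=1, v=-6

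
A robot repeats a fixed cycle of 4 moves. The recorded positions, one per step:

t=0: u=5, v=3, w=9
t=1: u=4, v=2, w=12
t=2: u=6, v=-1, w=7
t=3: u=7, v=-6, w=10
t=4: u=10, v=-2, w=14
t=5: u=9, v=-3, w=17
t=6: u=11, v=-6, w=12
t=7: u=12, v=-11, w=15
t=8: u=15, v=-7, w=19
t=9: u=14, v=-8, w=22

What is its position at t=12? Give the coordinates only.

Differencing gives (-1, -1, +3), (+2, -3, -5), (+1, -5, +3), (+3, +4, +4), (-1, -1, +3), (+2, -3, -5), (+1, -5, +3), (+3, +4, +4), (-1, -1, +3). This is the pattern (-1, -1, +3), (+2, -3, -5), (+1, -5, +3), (+3, +4, +4) repeated.
step 10: apply (+2, -3, -5) → u=16, v=-11, w=17
step 11: apply (+1, -5, +3) → u=17, v=-16, w=20
step 12: apply (+3, +4, +4) → u=20, v=-12, w=24

u=20, v=-12, w=24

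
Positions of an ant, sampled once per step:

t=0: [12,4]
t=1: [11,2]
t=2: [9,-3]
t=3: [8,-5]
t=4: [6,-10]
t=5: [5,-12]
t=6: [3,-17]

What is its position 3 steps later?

[-1,-26]

The moves between consecutive positions are [-1,-2], [-2,-5], [-1,-2], [-2,-5], [-1,-2], [-2,-5]; they repeat the 2-cycle [[-1,-2], [-2,-5]].
step 7: apply [-1,-2] → [2,-19]
step 8: apply [-2,-5] → [0,-24]
step 9: apply [-1,-2] → [-1,-26]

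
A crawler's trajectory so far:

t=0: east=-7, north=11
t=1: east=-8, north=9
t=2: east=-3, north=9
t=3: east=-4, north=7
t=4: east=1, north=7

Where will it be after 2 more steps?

east=5, north=5

The moves between consecutive positions are (-1, -2), (+5, +0), (-1, -2), (+5, +0); they repeat the 2-cycle [(-1, -2), (+5, +0)].
step 5: apply (-1, -2) → east=0, north=5
step 6: apply (+5, +0) → east=5, north=5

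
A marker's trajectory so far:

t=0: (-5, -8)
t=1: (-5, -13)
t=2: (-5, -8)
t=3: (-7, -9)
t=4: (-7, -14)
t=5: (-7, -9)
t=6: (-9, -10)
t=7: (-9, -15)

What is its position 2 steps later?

Differencing gives (+0, -5), (+0, +5), (-2, -1), (+0, -5), (+0, +5), (-2, -1), (+0, -5). This is the pattern (+0, -5), (+0, +5), (-2, -1) repeated.
step 8: apply (+0, +5) → (-9, -10)
step 9: apply (-2, -1) → (-11, -11)

(-11, -11)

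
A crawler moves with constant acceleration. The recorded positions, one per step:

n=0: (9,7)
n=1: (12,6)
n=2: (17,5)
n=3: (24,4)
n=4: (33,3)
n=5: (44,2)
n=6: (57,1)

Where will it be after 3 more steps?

(108,-2)

Taking differences between consecutive positions: (+3,-1), (+5,-1), (+7,-1), (+9,-1), (+11,-1), (+13,-1). These grow by (+2,+0) each step.
step 7: (57,1) + (+15,-1) → (72,0)
step 8: (72,0) + (+17,-1) → (89,-1)
step 9: (89,-1) + (+19,-1) → (108,-2)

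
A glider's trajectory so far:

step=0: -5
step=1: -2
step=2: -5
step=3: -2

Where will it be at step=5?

-2

Step-to-step displacements: +3, -3, +3; each is -1× the previous.
step 4: -2 − 3 → -5
step 5: -5 + 3 → -2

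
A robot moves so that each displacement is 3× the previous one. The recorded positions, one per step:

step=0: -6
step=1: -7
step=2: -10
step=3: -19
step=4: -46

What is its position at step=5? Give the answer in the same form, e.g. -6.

-127

The jumps are -1, -3, -9, -27 — a geometric progression with ratio 3.
step 5: -46 − 81 → -127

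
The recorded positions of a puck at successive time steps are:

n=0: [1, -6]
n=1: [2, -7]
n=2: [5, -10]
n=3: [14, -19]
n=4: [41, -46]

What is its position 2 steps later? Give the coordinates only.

Consecutive displacements [+1, -1], [+3, -3], [+9, -9], [+27, -27] scale by a factor of 3 each step.
step 5: [41, -46] + [+81, -81] → [122, -127]
step 6: [122, -127] + [+243, -243] → [365, -370]

[365, -370]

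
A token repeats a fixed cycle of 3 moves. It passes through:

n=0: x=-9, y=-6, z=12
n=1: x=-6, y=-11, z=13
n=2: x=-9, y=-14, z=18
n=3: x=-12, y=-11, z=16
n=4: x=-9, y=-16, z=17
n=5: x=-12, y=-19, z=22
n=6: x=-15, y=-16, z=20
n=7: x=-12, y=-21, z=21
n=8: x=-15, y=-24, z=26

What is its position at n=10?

The moves between consecutive positions are (+3, -5, +1), (-3, -3, +5), (-3, +3, -2), (+3, -5, +1), (-3, -3, +5), (-3, +3, -2), (+3, -5, +1), (-3, -3, +5); they repeat the 3-cycle [(+3, -5, +1), (-3, -3, +5), (-3, +3, -2)].
step 9: apply (-3, +3, -2) → x=-18, y=-21, z=24
step 10: apply (+3, -5, +1) → x=-15, y=-26, z=25

x=-15, y=-26, z=25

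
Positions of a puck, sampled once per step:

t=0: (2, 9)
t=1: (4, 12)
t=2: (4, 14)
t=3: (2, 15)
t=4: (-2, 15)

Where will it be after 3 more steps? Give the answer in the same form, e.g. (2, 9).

Taking differences between consecutive positions: (+2, +3), (+0, +2), (-2, +1), (-4, +0). These grow by (-2, -1) each step.
step 5: (-2, 15) + (-6, -1) → (-8, 14)
step 6: (-8, 14) + (-8, -2) → (-16, 12)
step 7: (-16, 12) + (-10, -3) → (-26, 9)

(-26, 9)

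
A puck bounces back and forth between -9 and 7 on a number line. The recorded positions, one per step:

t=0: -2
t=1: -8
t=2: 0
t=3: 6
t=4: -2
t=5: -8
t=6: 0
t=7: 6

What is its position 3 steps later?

The value travels 8 per step and bounces off the walls at -9 and 7.
  step 8: 6 → -2
  step 9: -2 → -8
  step 10: -8 → 0

0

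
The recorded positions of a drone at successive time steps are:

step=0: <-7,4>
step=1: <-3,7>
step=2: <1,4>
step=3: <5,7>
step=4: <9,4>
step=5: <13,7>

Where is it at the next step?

<17,4>

First: linear, +4 per step → 17 at step 6.
Second: cycles through 4, 7 every 2 steps. Step 6 lands at position 0 of the cycle → 4.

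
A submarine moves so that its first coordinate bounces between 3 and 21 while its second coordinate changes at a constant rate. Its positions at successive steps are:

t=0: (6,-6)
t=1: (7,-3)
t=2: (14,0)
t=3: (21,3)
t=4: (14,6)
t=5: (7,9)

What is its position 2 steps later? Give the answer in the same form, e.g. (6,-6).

The first coordinate travels 7 per step and bounces off the walls at 3 and 21.
  step 6: 7 → 6
  step 7: 6 → 13
The second coordinate changes by +3 each step: at step 7 it is 15.

(13,15)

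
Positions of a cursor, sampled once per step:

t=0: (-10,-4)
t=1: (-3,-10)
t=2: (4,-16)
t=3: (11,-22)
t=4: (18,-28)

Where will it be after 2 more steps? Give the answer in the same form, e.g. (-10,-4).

(32,-40)

Constant displacement of (+7,-6) per step.
step 5: (18,-28) + (+7,-6) → (25,-34)
step 6: (25,-34) + (+7,-6) → (32,-40)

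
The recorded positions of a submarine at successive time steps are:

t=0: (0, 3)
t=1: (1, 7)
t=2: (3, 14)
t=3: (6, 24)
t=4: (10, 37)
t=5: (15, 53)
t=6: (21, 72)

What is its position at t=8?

(36, 119)

Taking differences between consecutive positions: (+1, +4), (+2, +7), (+3, +10), (+4, +13), (+5, +16), (+6, +19). These grow by (+1, +3) each step.
step 7: (21, 72) + (+7, +22) → (28, 94)
step 8: (28, 94) + (+8, +25) → (36, 119)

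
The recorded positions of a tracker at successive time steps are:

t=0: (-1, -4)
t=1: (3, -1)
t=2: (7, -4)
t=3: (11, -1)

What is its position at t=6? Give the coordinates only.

First: linear, +4 per step → 23 at step 6.
Second: cycles through -4, -1 every 2 steps. Step 6 lands at position 0 of the cycle → -4.

(23, -4)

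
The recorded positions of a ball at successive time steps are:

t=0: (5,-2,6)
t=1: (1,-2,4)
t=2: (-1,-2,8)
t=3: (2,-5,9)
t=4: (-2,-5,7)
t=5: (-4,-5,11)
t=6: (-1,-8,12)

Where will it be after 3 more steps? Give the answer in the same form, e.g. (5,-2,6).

(-4,-11,15)

The moves between consecutive positions are (-4,+0,-2), (-2,+0,+4), (+3,-3,+1), (-4,+0,-2), (-2,+0,+4), (+3,-3,+1); they repeat the 3-cycle [(-4,+0,-2), (-2,+0,+4), (+3,-3,+1)].
step 7: apply (-4,+0,-2) → (-5,-8,10)
step 8: apply (-2,+0,+4) → (-7,-8,14)
step 9: apply (+3,-3,+1) → (-4,-11,15)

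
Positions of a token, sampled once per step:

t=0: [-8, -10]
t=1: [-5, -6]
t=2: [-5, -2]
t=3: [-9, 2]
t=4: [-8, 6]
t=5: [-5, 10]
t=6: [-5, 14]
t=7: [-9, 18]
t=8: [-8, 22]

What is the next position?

[-5, 26]

First: cycles through -8, -5, -5, -9 every 4 steps. Step 9 lands at position 1 of the cycle → -5.
Second: linear, +4 per step → 26 at step 9.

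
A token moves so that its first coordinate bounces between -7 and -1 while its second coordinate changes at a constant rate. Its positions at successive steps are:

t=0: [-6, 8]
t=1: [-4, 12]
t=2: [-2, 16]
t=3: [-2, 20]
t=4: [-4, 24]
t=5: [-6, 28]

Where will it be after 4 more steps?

The first coordinate reflects between -7 and -1, moving 2 per step.
  step 6: -6 → -6
  step 7: -6 → -4
  step 8: -4 → -2
  step 9: -2 → -2
The second coordinate changes by +4 each step: at step 9 it is 44.

[-2, 44]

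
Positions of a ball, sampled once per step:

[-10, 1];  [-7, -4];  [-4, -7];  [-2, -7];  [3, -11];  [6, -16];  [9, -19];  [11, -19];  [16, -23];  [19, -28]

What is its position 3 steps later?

[29, -35]

The moves between consecutive positions are [+3, -5], [+3, -3], [+2, +0], [+5, -4], [+3, -5], [+3, -3], [+2, +0], [+5, -4], [+3, -5]; they repeat the 4-cycle [[+3, -5], [+3, -3], [+2, +0], [+5, -4]].
step 10: apply [+3, -3] → [22, -31]
step 11: apply [+2, +0] → [24, -31]
step 12: apply [+5, -4] → [29, -35]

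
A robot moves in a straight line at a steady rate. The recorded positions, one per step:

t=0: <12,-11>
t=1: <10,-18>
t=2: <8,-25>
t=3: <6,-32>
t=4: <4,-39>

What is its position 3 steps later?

Each step adds <-2,-7> to the position.
step 5: <4,-39> + <-2,-7> → <2,-46>
step 6: <2,-46> + <-2,-7> → <0,-53>
step 7: <0,-53> + <-2,-7> → <-2,-60>

<-2,-60>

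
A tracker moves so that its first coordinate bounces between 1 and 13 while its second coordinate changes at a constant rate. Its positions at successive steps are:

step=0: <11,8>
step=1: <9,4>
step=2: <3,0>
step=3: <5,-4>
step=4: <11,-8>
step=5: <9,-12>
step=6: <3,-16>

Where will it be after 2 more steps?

<11,-24>

The first coordinate reflects between 1 and 13, moving 6 per step.
  step 7: 3 → 5
  step 8: 5 → 11
The second coordinate changes by -4 each step: at step 8 it is -24.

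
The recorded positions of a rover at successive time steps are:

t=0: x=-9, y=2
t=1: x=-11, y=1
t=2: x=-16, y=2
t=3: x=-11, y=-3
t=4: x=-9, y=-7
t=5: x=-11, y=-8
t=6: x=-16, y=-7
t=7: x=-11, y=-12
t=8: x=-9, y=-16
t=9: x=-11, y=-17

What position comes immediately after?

The moves between consecutive positions are (-2,-1), (-5,+1), (+5,-5), (+2,-4), (-2,-1), (-5,+1), (+5,-5), (+2,-4), (-2,-1); they repeat the 4-cycle [(-2,-1), (-5,+1), (+5,-5), (+2,-4)].
step 10: apply (-5,+1) → x=-16, y=-16

x=-16, y=-16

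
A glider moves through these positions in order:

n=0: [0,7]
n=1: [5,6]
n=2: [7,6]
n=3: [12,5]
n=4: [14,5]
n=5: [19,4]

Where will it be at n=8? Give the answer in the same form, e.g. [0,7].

Step-to-step displacements: [+5,-1], [+2,+0], [+5,-1], [+2,+0], [+5,-1] — a repeating cycle of length 2.
step 6: apply [+2,+0] → [21,4]
step 7: apply [+5,-1] → [26,3]
step 8: apply [+2,+0] → [28,3]

[28,3]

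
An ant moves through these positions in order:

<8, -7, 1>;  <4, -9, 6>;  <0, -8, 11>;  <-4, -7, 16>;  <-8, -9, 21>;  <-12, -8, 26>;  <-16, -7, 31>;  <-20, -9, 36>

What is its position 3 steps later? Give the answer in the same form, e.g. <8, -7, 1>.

The first coordinate changes by -4 each step, so at step 10 it is 8 + 10·(-4) = -32.
The second coordinate repeats the cycle [-7, -9, -8] with period 3; step 10 mod 3 = 1, giving -9.
The third coordinate changes by +5 each step, so at step 10 it is 1 + 10·(5) = 51.

<-32, -9, 51>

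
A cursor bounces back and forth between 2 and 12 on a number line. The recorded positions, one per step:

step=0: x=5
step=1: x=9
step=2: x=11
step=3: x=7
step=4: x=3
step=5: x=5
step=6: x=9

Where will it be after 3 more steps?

The value travels 4 per step and bounces off the walls at 2 and 12.
  step 7: 9 → 11
  step 8: 11 → 7
  step 9: 7 → 3

x=3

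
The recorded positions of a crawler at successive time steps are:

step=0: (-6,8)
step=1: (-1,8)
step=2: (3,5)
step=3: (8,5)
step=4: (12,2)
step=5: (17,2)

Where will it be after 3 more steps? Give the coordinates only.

Step-to-step displacements: (+5,+0), (+4,-3), (+5,+0), (+4,-3), (+5,+0) — a repeating cycle of length 2.
step 6: apply (+4,-3) → (21,-1)
step 7: apply (+5,+0) → (26,-1)
step 8: apply (+4,-3) → (30,-4)

(30,-4)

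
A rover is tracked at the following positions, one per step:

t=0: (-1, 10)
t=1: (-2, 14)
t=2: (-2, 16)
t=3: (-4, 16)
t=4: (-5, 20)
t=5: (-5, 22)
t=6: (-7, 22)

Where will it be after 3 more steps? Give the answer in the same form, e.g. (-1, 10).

(-10, 28)

Step-to-step displacements: (-1, +4), (+0, +2), (-2, +0), (-1, +4), (+0, +2), (-2, +0) — a repeating cycle of length 3.
step 7: apply (-1, +4) → (-8, 26)
step 8: apply (+0, +2) → (-8, 28)
step 9: apply (-2, +0) → (-10, 28)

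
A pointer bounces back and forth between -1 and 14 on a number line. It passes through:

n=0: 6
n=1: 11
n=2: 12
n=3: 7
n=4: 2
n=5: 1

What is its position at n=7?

11

The value travels 5 per step and bounces off the walls at -1 and 14.
  step 6: 1 → 6
  step 7: 6 → 11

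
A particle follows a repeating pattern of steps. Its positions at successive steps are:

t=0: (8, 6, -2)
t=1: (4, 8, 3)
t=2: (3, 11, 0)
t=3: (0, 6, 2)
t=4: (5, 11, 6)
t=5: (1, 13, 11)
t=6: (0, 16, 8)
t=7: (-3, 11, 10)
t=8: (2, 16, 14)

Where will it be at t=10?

Step-to-step displacements: (-4, +2, +5), (-1, +3, -3), (-3, -5, +2), (+5, +5, +4), (-4, +2, +5), (-1, +3, -3), (-3, -5, +2), (+5, +5, +4) — a repeating cycle of length 4.
step 9: apply (-4, +2, +5) → (-2, 18, 19)
step 10: apply (-1, +3, -3) → (-3, 21, 16)

(-3, 21, 16)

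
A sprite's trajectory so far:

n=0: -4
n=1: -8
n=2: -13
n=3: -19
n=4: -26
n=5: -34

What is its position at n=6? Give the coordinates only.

Taking differences between consecutive positions: -4, -5, -6, -7, -8. These grow by -1 each step.
step 6: -34 − 9 → -43

-43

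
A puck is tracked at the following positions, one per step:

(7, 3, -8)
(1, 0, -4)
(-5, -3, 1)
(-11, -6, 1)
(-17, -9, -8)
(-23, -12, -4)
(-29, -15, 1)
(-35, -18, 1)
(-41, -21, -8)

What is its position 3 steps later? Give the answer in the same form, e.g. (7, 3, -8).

The first coordinate changes by -6 each step, so at step 11 it is 7 + 11·(-6) = -59.
The second coordinate changes by -3 each step, so at step 11 it is 3 + 11·(-3) = -30.
The third coordinate repeats the cycle [-8, -4, 1, 1] with period 4; step 11 mod 4 = 3, giving 1.

(-59, -30, 1)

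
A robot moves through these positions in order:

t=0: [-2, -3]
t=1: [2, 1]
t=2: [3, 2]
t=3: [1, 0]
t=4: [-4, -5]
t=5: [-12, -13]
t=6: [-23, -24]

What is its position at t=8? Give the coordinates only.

Taking differences between consecutive positions: [+4, +4], [+1, +1], [-2, -2], [-5, -5], [-8, -8], [-11, -11]. These grow by [-3, -3] each step.
step 7: [-23, -24] + [-14, -14] → [-37, -38]
step 8: [-37, -38] + [-17, -17] → [-54, -55]

[-54, -55]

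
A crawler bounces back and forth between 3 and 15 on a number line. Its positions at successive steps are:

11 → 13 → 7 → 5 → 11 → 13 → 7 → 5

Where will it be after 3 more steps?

The value travels 6 per step and bounces off the walls at 3 and 15.
  step 8: 5 → 11
  step 9: 11 → 13
  step 10: 13 → 7

7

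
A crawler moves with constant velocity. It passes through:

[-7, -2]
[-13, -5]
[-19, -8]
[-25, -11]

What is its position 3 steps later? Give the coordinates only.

[-43, -20]

Each step adds [-6, -3] to the position.
step 4: [-25, -11] + [-6, -3] → [-31, -14]
step 5: [-31, -14] + [-6, -3] → [-37, -17]
step 6: [-37, -17] + [-6, -3] → [-43, -20]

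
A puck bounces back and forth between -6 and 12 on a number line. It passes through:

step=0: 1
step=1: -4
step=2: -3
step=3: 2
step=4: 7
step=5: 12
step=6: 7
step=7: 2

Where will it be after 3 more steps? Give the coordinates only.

1

The value travels 5 per step and bounces off the walls at -6 and 12.
  step 8: 2 → -3
  step 9: -3 → -4
  step 10: -4 → 1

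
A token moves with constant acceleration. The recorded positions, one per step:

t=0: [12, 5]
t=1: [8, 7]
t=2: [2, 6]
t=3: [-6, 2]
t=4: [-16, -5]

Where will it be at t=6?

Successive displacements: [-4, +2], [-6, -1], [-8, -4], [-10, -7] — each changes by [-2, -3].
step 5: [-16, -5] + [-12, -10] → [-28, -15]
step 6: [-28, -15] + [-14, -13] → [-42, -28]

[-42, -28]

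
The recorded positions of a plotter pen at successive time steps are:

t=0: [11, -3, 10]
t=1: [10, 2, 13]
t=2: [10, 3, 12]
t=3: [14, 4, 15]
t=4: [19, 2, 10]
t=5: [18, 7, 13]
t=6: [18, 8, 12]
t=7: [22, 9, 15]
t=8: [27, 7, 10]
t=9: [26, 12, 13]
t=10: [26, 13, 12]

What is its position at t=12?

The moves between consecutive positions are [-1, +5, +3], [+0, +1, -1], [+4, +1, +3], [+5, -2, -5], [-1, +5, +3], [+0, +1, -1], [+4, +1, +3], [+5, -2, -5], [-1, +5, +3], [+0, +1, -1]; they repeat the 4-cycle [[-1, +5, +3], [+0, +1, -1], [+4, +1, +3], [+5, -2, -5]].
step 11: apply [+4, +1, +3] → [30, 14, 15]
step 12: apply [+5, -2, -5] → [35, 12, 10]

[35, 12, 10]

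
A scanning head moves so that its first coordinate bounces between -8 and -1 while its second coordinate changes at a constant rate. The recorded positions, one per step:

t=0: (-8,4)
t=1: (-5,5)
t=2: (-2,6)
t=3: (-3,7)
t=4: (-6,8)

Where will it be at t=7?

The first coordinate reflects between -8 and -1, moving 3 per step.
  step 5: -6 → -7
  step 6: -7 → -4
  step 7: -4 → -1
The second coordinate changes by +1 each step: at step 7 it is 11.

(-1,11)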